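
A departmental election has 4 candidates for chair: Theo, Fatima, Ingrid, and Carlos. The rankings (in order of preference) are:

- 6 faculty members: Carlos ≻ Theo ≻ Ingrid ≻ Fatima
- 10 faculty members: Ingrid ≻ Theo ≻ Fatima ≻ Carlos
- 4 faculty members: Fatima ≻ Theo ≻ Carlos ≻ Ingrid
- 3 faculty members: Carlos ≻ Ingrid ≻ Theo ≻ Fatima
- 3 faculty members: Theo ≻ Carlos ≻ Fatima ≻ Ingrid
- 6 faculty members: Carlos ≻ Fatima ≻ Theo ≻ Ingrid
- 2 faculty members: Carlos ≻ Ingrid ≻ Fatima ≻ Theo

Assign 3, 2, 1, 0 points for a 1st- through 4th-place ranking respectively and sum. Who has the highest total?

Theo: 6·2 + 10·2 + 4·2 + 3·1 + 3·3 + 6·1 + 2·0 = 58
Fatima: 6·0 + 10·1 + 4·3 + 3·0 + 3·1 + 6·2 + 2·1 = 39
Ingrid: 6·1 + 10·3 + 4·0 + 3·2 + 3·0 + 6·0 + 2·2 = 46
Carlos: 6·3 + 10·0 + 4·1 + 3·3 + 3·2 + 6·3 + 2·3 = 61
Carlos has the highest Borda score (61).

Carlos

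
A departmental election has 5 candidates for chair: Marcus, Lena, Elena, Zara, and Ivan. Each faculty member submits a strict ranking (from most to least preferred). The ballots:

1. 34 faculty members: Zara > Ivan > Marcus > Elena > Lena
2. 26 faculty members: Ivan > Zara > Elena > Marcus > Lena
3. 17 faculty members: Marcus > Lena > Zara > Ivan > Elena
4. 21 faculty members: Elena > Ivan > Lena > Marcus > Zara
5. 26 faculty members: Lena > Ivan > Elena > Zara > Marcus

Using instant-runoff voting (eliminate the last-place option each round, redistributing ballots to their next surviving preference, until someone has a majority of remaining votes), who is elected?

Round 1: Marcus 17, Lena 26, Elena 21, Zara 34, Ivan 26. Eliminate Marcus.
Round 2: Lena 43, Elena 21, Zara 34, Ivan 26. Eliminate Elena.
Round 3: Lena 43, Zara 34, Ivan 47. Eliminate Zara.
Round 4: Lena 43, Ivan 81. Ivan has a majority.

Ivan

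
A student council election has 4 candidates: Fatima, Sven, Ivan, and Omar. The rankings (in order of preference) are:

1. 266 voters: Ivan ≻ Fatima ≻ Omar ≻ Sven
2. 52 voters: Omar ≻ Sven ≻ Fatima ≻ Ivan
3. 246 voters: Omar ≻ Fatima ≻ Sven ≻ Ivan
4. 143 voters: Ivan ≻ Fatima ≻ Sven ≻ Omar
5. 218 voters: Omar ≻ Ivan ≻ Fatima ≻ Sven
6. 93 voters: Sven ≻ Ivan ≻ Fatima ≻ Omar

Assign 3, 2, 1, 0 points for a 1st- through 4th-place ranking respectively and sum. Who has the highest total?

Ivan

Fatima: 266·2 + 52·1 + 246·2 + 143·2 + 218·1 + 93·1 = 1673
Sven: 266·0 + 52·2 + 246·1 + 143·1 + 218·0 + 93·3 = 772
Ivan: 266·3 + 52·0 + 246·0 + 143·3 + 218·2 + 93·2 = 1849
Omar: 266·1 + 52·3 + 246·3 + 143·0 + 218·3 + 93·0 = 1814
Ivan has the highest Borda score (1849).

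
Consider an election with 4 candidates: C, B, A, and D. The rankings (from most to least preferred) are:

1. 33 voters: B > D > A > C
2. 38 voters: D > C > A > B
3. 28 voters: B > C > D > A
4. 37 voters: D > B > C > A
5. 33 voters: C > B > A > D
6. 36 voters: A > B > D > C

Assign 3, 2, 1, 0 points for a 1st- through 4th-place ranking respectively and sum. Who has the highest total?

C: 33·0 + 38·2 + 28·2 + 37·1 + 33·3 + 36·0 = 268
B: 33·3 + 38·0 + 28·3 + 37·2 + 33·2 + 36·2 = 395
A: 33·1 + 38·1 + 28·0 + 37·0 + 33·1 + 36·3 = 212
D: 33·2 + 38·3 + 28·1 + 37·3 + 33·0 + 36·1 = 355
B has the highest Borda score (395).

B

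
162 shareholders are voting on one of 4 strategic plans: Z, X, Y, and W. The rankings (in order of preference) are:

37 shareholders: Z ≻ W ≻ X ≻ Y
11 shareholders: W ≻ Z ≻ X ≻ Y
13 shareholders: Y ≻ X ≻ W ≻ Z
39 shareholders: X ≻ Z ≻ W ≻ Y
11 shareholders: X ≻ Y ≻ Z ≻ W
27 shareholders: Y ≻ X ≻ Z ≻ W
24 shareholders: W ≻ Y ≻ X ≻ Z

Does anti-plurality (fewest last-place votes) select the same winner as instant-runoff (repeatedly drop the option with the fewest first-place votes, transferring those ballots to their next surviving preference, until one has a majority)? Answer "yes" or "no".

Anti-plurality — last-place votes: Z 37, X 0, Y 87, W 38. Winner: X.
Instant-runoff — R1 Z 37, X 50, Y 40, W 35 (W out); R2 Z 48, X 50, Y 64 (Z out); R3 X 98, Y 64 (X winner). Winner: X.
The two methods agree.

yes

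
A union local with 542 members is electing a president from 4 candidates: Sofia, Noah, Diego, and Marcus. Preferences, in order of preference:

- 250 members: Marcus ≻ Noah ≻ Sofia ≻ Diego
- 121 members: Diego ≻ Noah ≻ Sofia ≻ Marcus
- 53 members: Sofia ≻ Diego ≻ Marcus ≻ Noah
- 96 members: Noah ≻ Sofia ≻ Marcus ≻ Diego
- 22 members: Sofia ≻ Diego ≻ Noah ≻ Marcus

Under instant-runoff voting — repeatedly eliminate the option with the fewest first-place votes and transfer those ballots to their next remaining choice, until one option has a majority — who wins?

Marcus

Round 1: Sofia 75, Noah 96, Diego 121, Marcus 250. Eliminate Sofia.
Round 2: Noah 96, Diego 196, Marcus 250. Eliminate Noah.
Round 3: Diego 196, Marcus 346. Marcus has a majority.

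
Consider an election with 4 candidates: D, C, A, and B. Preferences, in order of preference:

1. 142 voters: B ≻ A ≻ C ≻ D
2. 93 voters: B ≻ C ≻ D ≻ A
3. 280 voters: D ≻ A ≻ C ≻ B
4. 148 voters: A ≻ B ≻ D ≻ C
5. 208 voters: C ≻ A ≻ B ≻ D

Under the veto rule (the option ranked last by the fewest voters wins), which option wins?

A

Last-place votes: D 350, C 148, A 93, B 280.
A is ranked last by the fewest voters, so A wins.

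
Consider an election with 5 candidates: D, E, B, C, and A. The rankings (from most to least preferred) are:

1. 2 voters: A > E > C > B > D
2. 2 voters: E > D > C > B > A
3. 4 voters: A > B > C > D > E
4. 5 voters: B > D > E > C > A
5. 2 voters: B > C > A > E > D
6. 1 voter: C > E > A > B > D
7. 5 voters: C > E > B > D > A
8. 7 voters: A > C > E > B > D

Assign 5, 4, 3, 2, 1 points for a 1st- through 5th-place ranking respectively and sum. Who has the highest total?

D: 2·1 + 2·4 + 4·2 + 5·4 + 2·1 + 1·1 + 5·2 + 7·1 = 58
E: 2·4 + 2·5 + 4·1 + 5·3 + 2·2 + 1·4 + 5·4 + 7·3 = 86
B: 2·2 + 2·2 + 4·4 + 5·5 + 2·5 + 1·2 + 5·3 + 7·2 = 90
C: 2·3 + 2·3 + 4·3 + 5·2 + 2·4 + 1·5 + 5·5 + 7·4 = 100
A: 2·5 + 2·1 + 4·5 + 5·1 + 2·3 + 1·3 + 5·1 + 7·5 = 86
C has the highest Borda score (100).

C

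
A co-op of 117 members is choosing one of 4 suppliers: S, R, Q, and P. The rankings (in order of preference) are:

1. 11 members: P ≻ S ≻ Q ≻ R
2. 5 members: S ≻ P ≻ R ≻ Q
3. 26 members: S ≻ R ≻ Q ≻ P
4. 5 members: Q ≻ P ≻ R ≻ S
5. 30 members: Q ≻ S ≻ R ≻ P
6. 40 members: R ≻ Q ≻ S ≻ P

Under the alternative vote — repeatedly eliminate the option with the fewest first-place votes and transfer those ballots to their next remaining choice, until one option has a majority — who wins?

S

Round 1: S 31, R 40, Q 35, P 11. Eliminate P.
Round 2: S 42, R 40, Q 35. Eliminate Q.
Round 3: S 72, R 45. S has a majority.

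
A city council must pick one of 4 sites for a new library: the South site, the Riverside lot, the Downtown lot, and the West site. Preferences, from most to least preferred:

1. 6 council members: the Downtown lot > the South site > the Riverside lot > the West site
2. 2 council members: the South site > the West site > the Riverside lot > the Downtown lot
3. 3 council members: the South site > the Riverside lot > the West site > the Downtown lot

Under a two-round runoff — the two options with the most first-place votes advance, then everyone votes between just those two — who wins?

Round 1 first-place votes: the South site 5, the Riverside lot 0, the Downtown lot 6, the West site 0.
the Downtown lot and the South site advance.
Runoff: the Downtown lot is preferred to the South site by 6 voters; the South site by 5.
the Downtown lot wins the runoff.

the Downtown lot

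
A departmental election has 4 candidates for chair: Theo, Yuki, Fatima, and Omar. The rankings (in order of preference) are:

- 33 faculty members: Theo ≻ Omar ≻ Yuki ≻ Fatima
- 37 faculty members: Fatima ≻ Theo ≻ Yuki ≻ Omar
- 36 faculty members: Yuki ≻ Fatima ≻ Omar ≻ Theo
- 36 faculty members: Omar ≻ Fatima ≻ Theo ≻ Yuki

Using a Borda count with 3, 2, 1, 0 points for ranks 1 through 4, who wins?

Fatima

Theo: 33·3 + 37·2 + 36·0 + 36·1 = 209
Yuki: 33·1 + 37·1 + 36·3 + 36·0 = 178
Fatima: 33·0 + 37·3 + 36·2 + 36·2 = 255
Omar: 33·2 + 37·0 + 36·1 + 36·3 = 210
Fatima has the highest Borda score (255).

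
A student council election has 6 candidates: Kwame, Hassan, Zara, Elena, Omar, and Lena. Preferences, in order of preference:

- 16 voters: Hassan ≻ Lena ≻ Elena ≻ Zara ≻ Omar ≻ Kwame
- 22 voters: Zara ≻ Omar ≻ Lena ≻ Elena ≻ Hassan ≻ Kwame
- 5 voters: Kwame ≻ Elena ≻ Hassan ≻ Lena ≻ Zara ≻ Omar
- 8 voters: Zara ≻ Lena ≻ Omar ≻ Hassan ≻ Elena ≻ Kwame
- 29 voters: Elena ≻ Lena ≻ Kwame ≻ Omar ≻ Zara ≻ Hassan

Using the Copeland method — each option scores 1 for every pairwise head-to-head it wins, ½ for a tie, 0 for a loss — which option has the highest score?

Lena

Kwame: loses to Hassan, Zara, Elena, Omar, and Lena → score 0.
Hassan: beats Kwame; loses to Zara, Elena, Omar, and Lena → score 1.
Zara: beats Kwame, Hassan, and Omar; loses to Elena and Lena → score 3.
Elena: beats Kwame, Hassan, Zara, and Omar; loses to Lena → score 4.
Omar: beats Kwame and Hassan; loses to Zara, Elena, and Lena → score 2.
Lena: beats Kwame, Hassan, Zara, Elena, and Omar → score 5.
Lena has the best pairwise record.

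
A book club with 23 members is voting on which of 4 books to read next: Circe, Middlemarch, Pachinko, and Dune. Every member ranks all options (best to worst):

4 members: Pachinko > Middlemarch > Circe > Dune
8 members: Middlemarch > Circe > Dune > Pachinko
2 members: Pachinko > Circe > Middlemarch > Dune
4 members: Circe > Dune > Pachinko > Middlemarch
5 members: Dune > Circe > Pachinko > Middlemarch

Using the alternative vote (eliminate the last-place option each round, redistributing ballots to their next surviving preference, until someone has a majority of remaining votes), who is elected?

Round 1: Circe 4, Middlemarch 8, Pachinko 6, Dune 5. Eliminate Circe.
Round 2: Middlemarch 8, Pachinko 6, Dune 9. Eliminate Pachinko.
Round 3: Middlemarch 14, Dune 9. Middlemarch has a majority.

Middlemarch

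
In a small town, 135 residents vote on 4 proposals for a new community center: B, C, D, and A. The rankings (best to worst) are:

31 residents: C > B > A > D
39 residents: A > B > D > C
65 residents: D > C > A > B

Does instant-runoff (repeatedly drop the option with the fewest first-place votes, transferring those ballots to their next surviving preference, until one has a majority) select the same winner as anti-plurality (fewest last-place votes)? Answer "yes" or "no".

Instant-runoff — R1 B 0, C 31, D 65, A 39 (B out); R2 C 31, D 65, A 39 (C out); R3 D 65, A 70 (A winner). Winner: A.
Anti-plurality — last-place votes: B 65, C 39, D 31, A 0. Winner: A.
The two methods agree.

yes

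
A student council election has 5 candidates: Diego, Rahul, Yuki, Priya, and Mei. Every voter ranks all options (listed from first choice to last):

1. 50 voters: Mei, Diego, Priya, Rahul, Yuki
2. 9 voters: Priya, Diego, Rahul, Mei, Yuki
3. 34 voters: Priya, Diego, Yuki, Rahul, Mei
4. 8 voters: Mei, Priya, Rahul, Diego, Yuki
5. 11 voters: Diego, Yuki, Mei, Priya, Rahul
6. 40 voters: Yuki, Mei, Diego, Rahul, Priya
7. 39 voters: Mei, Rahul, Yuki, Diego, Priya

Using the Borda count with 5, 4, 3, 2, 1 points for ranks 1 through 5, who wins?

Diego: 50·4 + 9·4 + 34·4 + 8·2 + 11·5 + 40·3 + 39·2 = 641
Rahul: 50·2 + 9·3 + 34·2 + 8·3 + 11·1 + 40·2 + 39·4 = 466
Yuki: 50·1 + 9·1 + 34·3 + 8·1 + 11·4 + 40·5 + 39·3 = 530
Priya: 50·3 + 9·5 + 34·5 + 8·4 + 11·2 + 40·1 + 39·1 = 498
Mei: 50·5 + 9·2 + 34·1 + 8·5 + 11·3 + 40·4 + 39·5 = 730
Mei has the highest Borda score (730).

Mei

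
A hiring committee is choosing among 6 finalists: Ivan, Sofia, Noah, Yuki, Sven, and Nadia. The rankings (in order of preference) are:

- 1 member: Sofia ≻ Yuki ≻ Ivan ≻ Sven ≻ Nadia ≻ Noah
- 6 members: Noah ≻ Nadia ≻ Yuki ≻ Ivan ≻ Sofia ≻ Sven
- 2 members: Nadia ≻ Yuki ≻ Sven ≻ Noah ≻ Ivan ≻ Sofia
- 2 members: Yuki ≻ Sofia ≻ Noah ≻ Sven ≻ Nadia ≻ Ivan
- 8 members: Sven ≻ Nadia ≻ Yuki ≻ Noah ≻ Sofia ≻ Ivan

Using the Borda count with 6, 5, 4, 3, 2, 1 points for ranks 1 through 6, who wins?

Ivan: 1·4 + 6·3 + 2·2 + 2·1 + 8·1 = 36
Sofia: 1·6 + 6·2 + 2·1 + 2·5 + 8·2 = 46
Noah: 1·1 + 6·6 + 2·3 + 2·4 + 8·3 = 75
Yuki: 1·5 + 6·4 + 2·5 + 2·6 + 8·4 = 83
Sven: 1·3 + 6·1 + 2·4 + 2·3 + 8·6 = 71
Nadia: 1·2 + 6·5 + 2·6 + 2·2 + 8·5 = 88
Nadia has the highest Borda score (88).

Nadia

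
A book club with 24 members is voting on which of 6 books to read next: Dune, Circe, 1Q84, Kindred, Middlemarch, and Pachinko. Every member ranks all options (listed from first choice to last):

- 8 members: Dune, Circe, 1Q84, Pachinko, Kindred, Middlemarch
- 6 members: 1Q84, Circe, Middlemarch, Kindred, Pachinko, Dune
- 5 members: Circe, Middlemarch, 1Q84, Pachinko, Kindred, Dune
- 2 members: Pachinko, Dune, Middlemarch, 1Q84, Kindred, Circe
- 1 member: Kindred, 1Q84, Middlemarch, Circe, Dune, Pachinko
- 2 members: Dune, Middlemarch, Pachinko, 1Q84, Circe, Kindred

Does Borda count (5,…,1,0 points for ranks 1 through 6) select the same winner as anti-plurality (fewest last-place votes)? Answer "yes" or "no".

no

Borda — scores: Dune 59, Circe 85, 1Q84 81, Kindred 32, Middlemarch 55, Pachinko 48. Winner: Circe.
Anti-plurality — last-place votes: Dune 11, Circe 2, 1Q84 0, Kindred 2, Middlemarch 8, Pachinko 1. Winner: 1Q84.
The two methods disagree.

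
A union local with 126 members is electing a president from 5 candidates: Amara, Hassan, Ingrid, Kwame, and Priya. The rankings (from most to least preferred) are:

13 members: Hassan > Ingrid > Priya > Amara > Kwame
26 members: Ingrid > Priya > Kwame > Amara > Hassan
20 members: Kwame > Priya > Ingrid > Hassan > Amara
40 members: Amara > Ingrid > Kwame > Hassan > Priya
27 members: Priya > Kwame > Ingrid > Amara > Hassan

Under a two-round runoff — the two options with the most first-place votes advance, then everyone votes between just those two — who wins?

Priya

Round 1 first-place votes: Amara 40, Hassan 13, Ingrid 26, Kwame 20, Priya 27.
Amara and Priya advance.
Runoff: Amara is preferred to Priya by 40 voters; Priya by 86.
Priya wins the runoff.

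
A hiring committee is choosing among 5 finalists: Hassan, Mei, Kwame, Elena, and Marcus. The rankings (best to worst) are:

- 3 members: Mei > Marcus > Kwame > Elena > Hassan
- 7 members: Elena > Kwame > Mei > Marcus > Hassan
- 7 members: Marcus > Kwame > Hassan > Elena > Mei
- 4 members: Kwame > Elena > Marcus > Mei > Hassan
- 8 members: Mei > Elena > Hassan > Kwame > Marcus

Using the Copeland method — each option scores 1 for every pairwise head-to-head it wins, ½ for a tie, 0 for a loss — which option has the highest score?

Elena

Hassan: loses to Mei, Kwame, Elena, and Marcus → score 0.
Mei: beats Hassan and Marcus; loses to Kwame and Elena → score 2.
Kwame: beats Hassan, Mei, and Marcus; loses to Elena → score 3.
Elena: beats Hassan, Mei, Kwame, and Marcus → score 4.
Marcus: beats Hassan; loses to Mei, Kwame, and Elena → score 1.
Elena has the best pairwise record.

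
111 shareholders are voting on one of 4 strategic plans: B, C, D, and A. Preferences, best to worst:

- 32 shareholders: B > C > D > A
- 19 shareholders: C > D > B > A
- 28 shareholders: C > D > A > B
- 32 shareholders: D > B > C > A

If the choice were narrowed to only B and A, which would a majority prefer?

Voters preferring B to A: 83; preferring A to B: 28.
B wins the head-to-head.

B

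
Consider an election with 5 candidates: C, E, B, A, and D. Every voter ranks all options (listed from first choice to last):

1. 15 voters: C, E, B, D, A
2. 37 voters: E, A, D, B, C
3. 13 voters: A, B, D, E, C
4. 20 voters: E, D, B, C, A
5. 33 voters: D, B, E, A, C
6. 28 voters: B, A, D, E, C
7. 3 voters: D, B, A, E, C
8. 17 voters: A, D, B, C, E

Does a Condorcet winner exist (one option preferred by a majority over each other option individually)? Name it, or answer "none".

Checking pairwise contests:
E beats C 134–32.
B beats E 94–72.
D beats B 110–56.
E beats A 105–61.
A beats D 95–71.
Every option loses at least one head-to-head, so there is no Condorcet winner.

none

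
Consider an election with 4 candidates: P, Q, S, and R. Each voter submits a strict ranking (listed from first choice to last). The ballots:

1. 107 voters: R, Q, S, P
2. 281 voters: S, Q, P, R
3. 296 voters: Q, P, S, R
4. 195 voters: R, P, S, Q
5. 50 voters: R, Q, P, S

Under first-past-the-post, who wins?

R

First-place votes: P 0, Q 296, S 281, R 352.
R has the most first-place votes.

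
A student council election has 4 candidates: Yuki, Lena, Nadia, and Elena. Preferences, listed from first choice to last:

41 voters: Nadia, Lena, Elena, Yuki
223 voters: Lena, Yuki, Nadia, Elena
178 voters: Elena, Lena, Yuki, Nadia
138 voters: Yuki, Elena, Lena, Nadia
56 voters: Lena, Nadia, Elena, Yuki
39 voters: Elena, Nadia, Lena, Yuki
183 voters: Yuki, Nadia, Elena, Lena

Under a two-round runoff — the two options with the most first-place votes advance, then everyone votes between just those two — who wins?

Round 1 first-place votes: Yuki 321, Lena 279, Nadia 41, Elena 217.
Yuki and Lena advance.
Runoff: Yuki is preferred to Lena by 321 voters; Lena by 537.
Lena wins the runoff.

Lena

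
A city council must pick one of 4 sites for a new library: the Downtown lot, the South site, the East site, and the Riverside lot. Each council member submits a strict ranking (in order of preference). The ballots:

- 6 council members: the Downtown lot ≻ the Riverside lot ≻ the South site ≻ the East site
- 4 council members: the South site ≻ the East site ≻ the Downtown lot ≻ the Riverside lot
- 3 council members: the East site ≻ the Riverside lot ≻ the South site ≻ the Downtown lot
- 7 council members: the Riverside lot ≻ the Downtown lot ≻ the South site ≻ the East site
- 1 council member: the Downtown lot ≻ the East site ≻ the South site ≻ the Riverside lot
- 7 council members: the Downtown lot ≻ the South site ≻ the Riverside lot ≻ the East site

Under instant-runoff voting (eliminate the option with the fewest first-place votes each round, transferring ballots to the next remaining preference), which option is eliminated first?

Round 1: the Downtown lot 14, the South site 4, the East site 3, the Riverside lot 7. Eliminate the East site.

the East site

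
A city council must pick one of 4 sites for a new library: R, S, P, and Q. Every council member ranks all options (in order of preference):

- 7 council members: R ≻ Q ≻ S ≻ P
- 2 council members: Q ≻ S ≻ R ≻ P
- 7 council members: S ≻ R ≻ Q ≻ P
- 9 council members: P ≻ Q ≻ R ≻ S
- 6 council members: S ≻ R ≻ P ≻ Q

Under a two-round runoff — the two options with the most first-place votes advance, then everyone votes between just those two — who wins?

Round 1 first-place votes: R 7, S 13, P 9, Q 2.
S and P advance.
Runoff: S is preferred to P by 22 voters; P by 9.
S wins the runoff.

S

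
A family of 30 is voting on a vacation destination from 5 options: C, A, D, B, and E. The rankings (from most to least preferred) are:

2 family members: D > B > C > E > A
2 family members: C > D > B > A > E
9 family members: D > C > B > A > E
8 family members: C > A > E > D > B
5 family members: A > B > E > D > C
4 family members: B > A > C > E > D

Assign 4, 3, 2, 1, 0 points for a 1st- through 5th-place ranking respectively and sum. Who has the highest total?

C: 2·2 + 2·4 + 9·3 + 8·4 + 5·0 + 4·2 = 79
A: 2·0 + 2·1 + 9·1 + 8·3 + 5·4 + 4·3 = 67
D: 2·4 + 2·3 + 9·4 + 8·1 + 5·1 + 4·0 = 63
B: 2·3 + 2·2 + 9·2 + 8·0 + 5·3 + 4·4 = 59
E: 2·1 + 2·0 + 9·0 + 8·2 + 5·2 + 4·1 = 32
C has the highest Borda score (79).

C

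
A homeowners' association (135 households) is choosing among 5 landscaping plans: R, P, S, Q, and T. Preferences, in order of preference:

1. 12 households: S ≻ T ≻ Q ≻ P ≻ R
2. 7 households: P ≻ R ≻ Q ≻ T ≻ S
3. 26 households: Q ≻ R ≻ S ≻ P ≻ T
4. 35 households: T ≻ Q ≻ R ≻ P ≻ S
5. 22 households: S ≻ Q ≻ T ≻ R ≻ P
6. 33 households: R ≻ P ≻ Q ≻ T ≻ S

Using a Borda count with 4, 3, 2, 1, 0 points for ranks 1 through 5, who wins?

R: 12·0 + 7·3 + 26·3 + 35·2 + 22·1 + 33·4 = 323
P: 12·1 + 7·4 + 26·1 + 35·1 + 22·0 + 33·3 = 200
S: 12·4 + 7·0 + 26·2 + 35·0 + 22·4 + 33·0 = 188
Q: 12·2 + 7·2 + 26·4 + 35·3 + 22·3 + 33·2 = 379
T: 12·3 + 7·1 + 26·0 + 35·4 + 22·2 + 33·1 = 260
Q has the highest Borda score (379).

Q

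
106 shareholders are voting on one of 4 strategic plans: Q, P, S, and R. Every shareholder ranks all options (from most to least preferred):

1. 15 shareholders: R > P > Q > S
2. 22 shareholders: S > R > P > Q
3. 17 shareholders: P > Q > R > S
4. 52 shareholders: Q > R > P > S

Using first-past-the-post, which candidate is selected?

First-place votes: Q 52, P 17, S 22, R 15.
Q has the most first-place votes.

Q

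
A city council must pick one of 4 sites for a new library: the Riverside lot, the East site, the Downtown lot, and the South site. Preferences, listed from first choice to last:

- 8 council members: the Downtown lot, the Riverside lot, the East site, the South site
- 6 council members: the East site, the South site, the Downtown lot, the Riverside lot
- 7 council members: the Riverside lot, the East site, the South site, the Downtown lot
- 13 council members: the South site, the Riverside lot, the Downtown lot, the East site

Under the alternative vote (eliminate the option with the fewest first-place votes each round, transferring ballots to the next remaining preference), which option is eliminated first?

Round 1: the Riverside lot 7, the East site 6, the Downtown lot 8, the South site 13. Eliminate the East site.

the East site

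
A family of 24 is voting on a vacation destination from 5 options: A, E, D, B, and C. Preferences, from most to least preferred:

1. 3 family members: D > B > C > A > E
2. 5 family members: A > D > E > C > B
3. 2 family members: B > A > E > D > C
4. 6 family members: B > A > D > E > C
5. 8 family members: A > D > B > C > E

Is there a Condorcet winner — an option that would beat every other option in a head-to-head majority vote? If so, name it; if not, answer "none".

A vs E: 24–0 for A.
A vs D: 21–3 for A.
A vs B: 13–11 for A.
A vs C: 21–3 for A.
A beats every other option head-to-head.

A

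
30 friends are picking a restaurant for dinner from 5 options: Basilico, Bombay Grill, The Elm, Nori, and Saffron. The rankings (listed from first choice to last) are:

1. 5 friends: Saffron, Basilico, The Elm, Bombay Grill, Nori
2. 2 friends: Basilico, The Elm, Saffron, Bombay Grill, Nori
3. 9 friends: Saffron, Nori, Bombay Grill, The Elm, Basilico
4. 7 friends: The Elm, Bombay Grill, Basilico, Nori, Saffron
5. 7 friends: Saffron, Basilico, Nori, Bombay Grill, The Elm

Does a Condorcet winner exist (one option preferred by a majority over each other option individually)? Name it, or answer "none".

Saffron

Saffron vs Basilico: 21–9 for Saffron.
Saffron vs Bombay Grill: 23–7 for Saffron.
Saffron vs The Elm: 21–9 for Saffron.
Saffron vs Nori: 23–7 for Saffron.
Saffron beats every other option head-to-head.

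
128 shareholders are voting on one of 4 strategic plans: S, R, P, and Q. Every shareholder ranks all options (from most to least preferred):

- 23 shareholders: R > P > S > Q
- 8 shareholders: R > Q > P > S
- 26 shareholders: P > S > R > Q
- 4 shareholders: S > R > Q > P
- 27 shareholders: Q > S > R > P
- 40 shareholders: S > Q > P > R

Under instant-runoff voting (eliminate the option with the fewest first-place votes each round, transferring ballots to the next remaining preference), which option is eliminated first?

Round 1: S 44, R 31, P 26, Q 27. Eliminate P.

P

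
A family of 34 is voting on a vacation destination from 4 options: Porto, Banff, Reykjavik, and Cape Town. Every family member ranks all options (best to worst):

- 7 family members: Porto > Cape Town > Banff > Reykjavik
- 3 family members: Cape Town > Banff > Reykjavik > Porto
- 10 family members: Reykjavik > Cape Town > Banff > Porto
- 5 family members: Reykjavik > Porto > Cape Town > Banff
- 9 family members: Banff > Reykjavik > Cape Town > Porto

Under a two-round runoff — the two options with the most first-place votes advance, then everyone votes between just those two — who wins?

Round 1 first-place votes: Porto 7, Banff 9, Reykjavik 15, Cape Town 3.
Reykjavik and Banff advance.
Runoff: Reykjavik is preferred to Banff by 15 voters; Banff by 19.
Banff wins the runoff.

Banff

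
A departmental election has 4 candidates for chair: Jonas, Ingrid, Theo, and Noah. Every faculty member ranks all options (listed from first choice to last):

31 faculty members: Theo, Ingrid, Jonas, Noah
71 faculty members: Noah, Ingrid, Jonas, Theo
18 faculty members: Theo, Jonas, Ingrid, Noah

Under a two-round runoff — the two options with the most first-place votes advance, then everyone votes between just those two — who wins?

Round 1 first-place votes: Jonas 0, Ingrid 0, Theo 49, Noah 71.
Noah and Theo advance.
Runoff: Noah is preferred to Theo by 71 voters; Theo by 49.
Noah wins the runoff.

Noah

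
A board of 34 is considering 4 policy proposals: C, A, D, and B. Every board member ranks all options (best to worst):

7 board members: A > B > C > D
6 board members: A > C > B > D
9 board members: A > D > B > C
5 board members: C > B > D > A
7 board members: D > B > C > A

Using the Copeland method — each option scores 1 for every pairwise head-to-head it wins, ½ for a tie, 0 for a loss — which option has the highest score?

C: beats D; loses to A and B → score 1.
A: beats C, D, and B → score 3.
D: loses to C, A, and B → score 0.
B: beats C and D; loses to A → score 2.
A has the best pairwise record.

A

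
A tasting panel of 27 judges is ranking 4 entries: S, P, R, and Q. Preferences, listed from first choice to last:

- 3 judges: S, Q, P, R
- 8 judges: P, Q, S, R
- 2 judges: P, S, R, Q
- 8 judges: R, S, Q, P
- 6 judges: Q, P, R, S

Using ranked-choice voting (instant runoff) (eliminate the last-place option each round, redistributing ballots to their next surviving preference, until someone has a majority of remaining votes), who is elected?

Q

Round 1: S 3, P 10, R 8, Q 6. Eliminate S.
Round 2: P 10, R 8, Q 9. Eliminate R.
Round 3: P 10, Q 17. Q has a majority.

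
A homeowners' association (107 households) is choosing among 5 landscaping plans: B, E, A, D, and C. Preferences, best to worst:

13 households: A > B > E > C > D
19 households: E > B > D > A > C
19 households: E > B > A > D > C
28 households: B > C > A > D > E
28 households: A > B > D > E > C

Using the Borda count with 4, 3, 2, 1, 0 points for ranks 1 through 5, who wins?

B: 13·3 + 19·3 + 19·3 + 28·4 + 28·3 = 349
E: 13·2 + 19·4 + 19·4 + 28·0 + 28·1 = 206
A: 13·4 + 19·1 + 19·2 + 28·2 + 28·4 = 277
D: 13·0 + 19·2 + 19·1 + 28·1 + 28·2 = 141
C: 13·1 + 19·0 + 19·0 + 28·3 + 28·0 = 97
B has the highest Borda score (349).

B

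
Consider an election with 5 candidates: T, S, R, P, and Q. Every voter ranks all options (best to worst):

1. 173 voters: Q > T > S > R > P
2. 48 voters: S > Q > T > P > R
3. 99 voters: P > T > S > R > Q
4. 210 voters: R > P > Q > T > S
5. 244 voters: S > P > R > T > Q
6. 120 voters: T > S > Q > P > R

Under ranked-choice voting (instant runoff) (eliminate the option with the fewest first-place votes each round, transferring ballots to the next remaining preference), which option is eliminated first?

Round 1: T 120, S 292, R 210, P 99, Q 173. Eliminate P.

P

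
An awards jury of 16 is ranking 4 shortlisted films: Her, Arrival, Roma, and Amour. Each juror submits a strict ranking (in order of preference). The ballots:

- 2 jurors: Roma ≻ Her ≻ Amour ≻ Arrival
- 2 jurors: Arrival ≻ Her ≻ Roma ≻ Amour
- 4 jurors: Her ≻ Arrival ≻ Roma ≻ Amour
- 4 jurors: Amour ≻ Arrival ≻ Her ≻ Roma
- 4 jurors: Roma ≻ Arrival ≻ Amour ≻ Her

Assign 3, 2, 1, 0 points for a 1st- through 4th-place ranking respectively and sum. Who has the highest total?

Arrival

Her: 2·2 + 2·2 + 4·3 + 4·1 + 4·0 = 24
Arrival: 2·0 + 2·3 + 4·2 + 4·2 + 4·2 = 30
Roma: 2·3 + 2·1 + 4·1 + 4·0 + 4·3 = 24
Amour: 2·1 + 2·0 + 4·0 + 4·3 + 4·1 = 18
Arrival has the highest Borda score (30).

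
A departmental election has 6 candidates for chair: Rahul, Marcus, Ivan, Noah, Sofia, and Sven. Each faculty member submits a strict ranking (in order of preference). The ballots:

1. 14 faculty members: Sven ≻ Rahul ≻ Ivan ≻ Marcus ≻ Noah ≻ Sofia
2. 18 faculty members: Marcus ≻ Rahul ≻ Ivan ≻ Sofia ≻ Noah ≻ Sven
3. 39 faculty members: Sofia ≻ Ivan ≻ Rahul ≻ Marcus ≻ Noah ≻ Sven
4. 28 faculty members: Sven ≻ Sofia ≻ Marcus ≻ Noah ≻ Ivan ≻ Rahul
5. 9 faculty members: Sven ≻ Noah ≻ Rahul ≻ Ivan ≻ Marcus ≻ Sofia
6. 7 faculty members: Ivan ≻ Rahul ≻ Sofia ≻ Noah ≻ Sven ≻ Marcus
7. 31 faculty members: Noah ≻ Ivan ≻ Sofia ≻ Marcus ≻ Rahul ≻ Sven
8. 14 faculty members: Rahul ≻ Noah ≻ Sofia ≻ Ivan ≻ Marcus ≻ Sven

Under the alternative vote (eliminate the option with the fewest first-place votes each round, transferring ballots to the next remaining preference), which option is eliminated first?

Round 1: Rahul 14, Marcus 18, Ivan 7, Noah 31, Sofia 39, Sven 51. Eliminate Ivan.

Ivan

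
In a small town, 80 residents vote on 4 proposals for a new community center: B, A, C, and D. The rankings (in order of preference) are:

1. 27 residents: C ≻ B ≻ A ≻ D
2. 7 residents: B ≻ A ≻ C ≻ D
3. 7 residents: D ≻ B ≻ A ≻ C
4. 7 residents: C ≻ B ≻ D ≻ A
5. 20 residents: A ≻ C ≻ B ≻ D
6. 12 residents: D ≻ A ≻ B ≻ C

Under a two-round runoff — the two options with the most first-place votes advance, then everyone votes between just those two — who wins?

A

Round 1 first-place votes: B 7, A 20, C 34, D 19.
C and A advance.
Runoff: C is preferred to A by 34 voters; A by 46.
A wins the runoff.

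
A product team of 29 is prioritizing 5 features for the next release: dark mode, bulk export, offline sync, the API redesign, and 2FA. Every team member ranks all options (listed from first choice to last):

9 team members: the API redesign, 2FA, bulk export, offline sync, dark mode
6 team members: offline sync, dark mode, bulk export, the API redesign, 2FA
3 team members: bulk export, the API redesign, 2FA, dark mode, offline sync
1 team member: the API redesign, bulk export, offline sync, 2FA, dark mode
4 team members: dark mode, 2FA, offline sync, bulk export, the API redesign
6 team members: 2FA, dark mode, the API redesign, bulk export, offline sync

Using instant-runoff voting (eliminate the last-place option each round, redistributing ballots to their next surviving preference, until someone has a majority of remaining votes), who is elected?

the API redesign

Round 1: dark mode 4, bulk export 3, offline sync 6, the API redesign 10, 2FA 6. Eliminate bulk export.
Round 2: dark mode 4, offline sync 6, the API redesign 13, 2FA 6. Eliminate dark mode.
Round 3: offline sync 6, the API redesign 13, 2FA 10. Eliminate offline sync.
Round 4: the API redesign 19, 2FA 10. The API redesign has a majority.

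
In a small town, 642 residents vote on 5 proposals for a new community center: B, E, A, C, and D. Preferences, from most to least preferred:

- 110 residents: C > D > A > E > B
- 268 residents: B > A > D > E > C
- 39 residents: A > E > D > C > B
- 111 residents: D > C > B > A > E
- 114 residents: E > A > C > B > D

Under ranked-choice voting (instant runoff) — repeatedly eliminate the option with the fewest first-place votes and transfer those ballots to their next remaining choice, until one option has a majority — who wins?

Round 1: B 268, E 114, A 39, C 110, D 111. Eliminate A.
Round 2: B 268, E 153, C 110, D 111. Eliminate C.
Round 3: B 268, E 153, D 221. Eliminate E.
Round 4: B 382, D 260. B has a majority.

B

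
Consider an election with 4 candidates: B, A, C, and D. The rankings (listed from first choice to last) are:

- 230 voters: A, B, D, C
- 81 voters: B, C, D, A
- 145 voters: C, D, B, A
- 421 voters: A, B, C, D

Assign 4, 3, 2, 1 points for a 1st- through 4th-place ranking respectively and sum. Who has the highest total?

A

B: 230·3 + 81·4 + 145·2 + 421·3 = 2567
A: 230·4 + 81·1 + 145·1 + 421·4 = 2830
C: 230·1 + 81·3 + 145·4 + 421·2 = 1895
D: 230·2 + 81·2 + 145·3 + 421·1 = 1478
A has the highest Borda score (2830).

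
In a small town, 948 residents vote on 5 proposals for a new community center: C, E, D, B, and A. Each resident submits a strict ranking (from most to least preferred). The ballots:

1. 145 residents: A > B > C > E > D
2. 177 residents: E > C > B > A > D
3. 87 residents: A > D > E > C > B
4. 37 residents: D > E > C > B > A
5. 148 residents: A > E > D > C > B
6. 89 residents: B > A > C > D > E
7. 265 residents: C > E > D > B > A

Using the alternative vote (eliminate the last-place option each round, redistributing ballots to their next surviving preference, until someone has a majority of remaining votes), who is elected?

Round 1: C 265, E 177, D 37, B 89, A 380. Eliminate D.
Round 2: C 265, E 214, B 89, A 380. Eliminate B.
Round 3: C 265, E 214, A 469. Eliminate E.
Round 4: C 479, A 469. C has a majority.

C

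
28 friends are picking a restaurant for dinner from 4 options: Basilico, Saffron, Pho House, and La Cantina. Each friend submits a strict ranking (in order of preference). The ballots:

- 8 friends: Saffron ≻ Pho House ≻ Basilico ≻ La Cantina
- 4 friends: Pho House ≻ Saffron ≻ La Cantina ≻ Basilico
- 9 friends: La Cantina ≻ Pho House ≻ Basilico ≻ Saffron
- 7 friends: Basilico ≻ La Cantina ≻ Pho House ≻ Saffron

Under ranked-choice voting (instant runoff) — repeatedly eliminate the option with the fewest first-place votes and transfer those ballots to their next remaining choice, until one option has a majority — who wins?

Round 1: Basilico 7, Saffron 8, Pho House 4, La Cantina 9. Eliminate Pho House.
Round 2: Basilico 7, Saffron 12, La Cantina 9. Eliminate Basilico.
Round 3: Saffron 12, La Cantina 16. La Cantina has a majority.

La Cantina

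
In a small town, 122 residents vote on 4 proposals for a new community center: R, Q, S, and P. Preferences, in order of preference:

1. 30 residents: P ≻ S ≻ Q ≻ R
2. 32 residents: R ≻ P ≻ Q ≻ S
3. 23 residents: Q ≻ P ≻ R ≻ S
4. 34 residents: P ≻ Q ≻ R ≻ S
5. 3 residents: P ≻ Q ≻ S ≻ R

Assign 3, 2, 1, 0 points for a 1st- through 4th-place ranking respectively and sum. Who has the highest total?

R: 30·0 + 32·3 + 23·1 + 34·1 + 3·0 = 153
Q: 30·1 + 32·1 + 23·3 + 34·2 + 3·2 = 205
S: 30·2 + 32·0 + 23·0 + 34·0 + 3·1 = 63
P: 30·3 + 32·2 + 23·2 + 34·3 + 3·3 = 311
P has the highest Borda score (311).

P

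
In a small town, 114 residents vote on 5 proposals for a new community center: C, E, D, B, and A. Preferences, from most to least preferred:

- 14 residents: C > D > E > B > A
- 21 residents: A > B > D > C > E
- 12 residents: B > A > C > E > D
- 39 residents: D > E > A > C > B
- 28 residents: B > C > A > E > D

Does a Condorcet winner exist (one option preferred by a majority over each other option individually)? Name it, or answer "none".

A

A vs C: 72–42 for A.
A vs E: 61–53 for A.
A vs D: 61–53 for A.
A vs B: 60–54 for A.
A beats every other option head-to-head.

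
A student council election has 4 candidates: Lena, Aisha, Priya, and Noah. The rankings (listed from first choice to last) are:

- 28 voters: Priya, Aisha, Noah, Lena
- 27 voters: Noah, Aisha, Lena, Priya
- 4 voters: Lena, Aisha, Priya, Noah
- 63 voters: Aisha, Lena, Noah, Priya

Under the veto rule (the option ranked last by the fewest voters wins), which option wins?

Aisha

Last-place votes: Lena 28, Aisha 0, Priya 90, Noah 4.
Aisha is ranked last by the fewest voters, so Aisha wins.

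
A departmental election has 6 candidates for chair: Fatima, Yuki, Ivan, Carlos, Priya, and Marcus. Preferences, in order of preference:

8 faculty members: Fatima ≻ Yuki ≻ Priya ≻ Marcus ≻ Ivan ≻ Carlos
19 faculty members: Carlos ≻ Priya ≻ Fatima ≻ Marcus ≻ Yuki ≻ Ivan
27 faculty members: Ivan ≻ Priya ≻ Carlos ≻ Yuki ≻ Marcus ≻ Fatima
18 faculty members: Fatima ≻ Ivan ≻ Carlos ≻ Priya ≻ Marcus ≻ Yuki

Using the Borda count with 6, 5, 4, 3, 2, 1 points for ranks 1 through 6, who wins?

Priya

Fatima: 8·6 + 19·4 + 27·1 + 18·6 = 259
Yuki: 8·5 + 19·2 + 27·3 + 18·1 = 177
Ivan: 8·2 + 19·1 + 27·6 + 18·5 = 287
Carlos: 8·1 + 19·6 + 27·4 + 18·4 = 302
Priya: 8·4 + 19·5 + 27·5 + 18·3 = 316
Marcus: 8·3 + 19·3 + 27·2 + 18·2 = 171
Priya has the highest Borda score (316).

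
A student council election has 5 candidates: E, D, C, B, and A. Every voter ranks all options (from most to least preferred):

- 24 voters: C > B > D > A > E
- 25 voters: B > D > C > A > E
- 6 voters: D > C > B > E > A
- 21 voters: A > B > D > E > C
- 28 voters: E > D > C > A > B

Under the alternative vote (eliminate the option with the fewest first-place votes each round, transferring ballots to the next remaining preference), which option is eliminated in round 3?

Round 1: E 28, D 6, C 24, B 25, A 21. Eliminate D.
Round 2: E 28, C 30, B 25, A 21. Eliminate A.
Round 3: E 28, C 30, B 46. Eliminate E.

E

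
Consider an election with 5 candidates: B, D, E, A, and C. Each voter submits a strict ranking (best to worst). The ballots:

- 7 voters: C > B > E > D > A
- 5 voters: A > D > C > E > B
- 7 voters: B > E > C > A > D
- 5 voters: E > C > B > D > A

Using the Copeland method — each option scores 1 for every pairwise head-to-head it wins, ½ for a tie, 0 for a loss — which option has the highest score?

B: beats D, E, and A; loses to C → score 3.
D: ties A; loses to B, E, and C → score 0.5.
E: beats D and A; ties C; loses to B → score 2.5.
A: ties D; loses to B, E, and C → score 0.5.
C: beats B, D, and A; ties E → score 3.5.
C has the best pairwise record.

C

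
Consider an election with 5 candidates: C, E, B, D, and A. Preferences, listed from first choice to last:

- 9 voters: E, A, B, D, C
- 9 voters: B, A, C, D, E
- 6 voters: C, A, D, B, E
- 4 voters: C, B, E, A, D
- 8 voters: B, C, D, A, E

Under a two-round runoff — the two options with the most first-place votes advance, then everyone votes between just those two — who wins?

B

Round 1 first-place votes: C 10, E 9, B 17, D 0, A 0.
B and C advance.
Runoff: B is preferred to C by 26 voters; C by 10.
B wins the runoff.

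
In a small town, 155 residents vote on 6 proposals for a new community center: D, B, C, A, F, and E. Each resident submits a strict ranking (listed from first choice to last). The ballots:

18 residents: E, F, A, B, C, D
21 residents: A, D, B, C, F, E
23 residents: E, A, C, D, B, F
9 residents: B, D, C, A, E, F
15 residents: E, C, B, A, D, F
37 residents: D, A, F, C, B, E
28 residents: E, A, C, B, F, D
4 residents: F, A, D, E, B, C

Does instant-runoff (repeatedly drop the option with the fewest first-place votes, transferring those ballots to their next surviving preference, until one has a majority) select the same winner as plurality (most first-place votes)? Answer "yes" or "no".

yes

Instant-runoff — R1 D 37, B 9, C 0, A 21, F 4, E 84 (E winner). Winner: E.
Plurality — first-place votes: D 37, B 9, C 0, A 21, F 4, E 84. Winner: E.
The two methods agree.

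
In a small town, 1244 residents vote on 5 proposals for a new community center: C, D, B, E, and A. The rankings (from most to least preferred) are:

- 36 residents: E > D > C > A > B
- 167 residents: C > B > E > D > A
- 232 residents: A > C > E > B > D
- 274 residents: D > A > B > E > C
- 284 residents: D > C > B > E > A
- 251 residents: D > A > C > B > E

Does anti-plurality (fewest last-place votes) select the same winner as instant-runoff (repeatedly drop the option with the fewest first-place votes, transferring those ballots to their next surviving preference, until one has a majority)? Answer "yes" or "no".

Anti-plurality — last-place votes: C 274, D 232, B 36, E 251, A 451. Winner: B.
Instant-runoff — R1 C 167, D 809, B 0, E 36, A 232 (D winner). Winner: D.
The two methods disagree.

no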